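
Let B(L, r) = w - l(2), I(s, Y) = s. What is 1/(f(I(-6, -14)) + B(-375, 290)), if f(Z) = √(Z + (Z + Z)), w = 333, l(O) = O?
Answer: 331/109579 - 3*I*√2/109579 ≈ 0.0030207 - 3.8718e-5*I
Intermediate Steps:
B(L, r) = 331 (B(L, r) = 333 - 1*2 = 333 - 2 = 331)
f(Z) = √3*√Z (f(Z) = √(Z + 2*Z) = √(3*Z) = √3*√Z)
1/(f(I(-6, -14)) + B(-375, 290)) = 1/(√3*√(-6) + 331) = 1/(√3*(I*√6) + 331) = 1/(3*I*√2 + 331) = 1/(331 + 3*I*√2)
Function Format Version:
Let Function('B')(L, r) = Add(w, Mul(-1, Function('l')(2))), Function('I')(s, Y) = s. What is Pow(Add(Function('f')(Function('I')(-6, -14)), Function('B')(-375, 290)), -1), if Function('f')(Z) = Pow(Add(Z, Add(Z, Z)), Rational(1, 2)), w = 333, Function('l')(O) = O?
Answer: Add(Rational(331, 109579), Mul(Rational(-3, 109579), I, Pow(2, Rational(1, 2)))) ≈ Add(0.0030207, Mul(-3.8718e-5, I))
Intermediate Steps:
Function('B')(L, r) = 331 (Function('B')(L, r) = Add(333, Mul(-1, 2)) = Add(333, -2) = 331)
Function('f')(Z) = Mul(Pow(3, Rational(1, 2)), Pow(Z, Rational(1, 2))) (Function('f')(Z) = Pow(Add(Z, Mul(2, Z)), Rational(1, 2)) = Pow(Mul(3, Z), Rational(1, 2)) = Mul(Pow(3, Rational(1, 2)), Pow(Z, Rational(1, 2))))
Pow(Add(Function('f')(Function('I')(-6, -14)), Function('B')(-375, 290)), -1) = Pow(Add(Mul(Pow(3, Rational(1, 2)), Pow(-6, Rational(1, 2))), 331), -1) = Pow(Add(Mul(Pow(3, Rational(1, 2)), Mul(I, Pow(6, Rational(1, 2)))), 331), -1) = Pow(Add(Mul(3, I, Pow(2, Rational(1, 2))), 331), -1) = Pow(Add(331, Mul(3, I, Pow(2, Rational(1, 2)))), -1)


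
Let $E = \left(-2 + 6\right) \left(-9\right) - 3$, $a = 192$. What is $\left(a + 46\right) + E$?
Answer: $199$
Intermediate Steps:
$E = -39$ ($E = 4 \left(-9\right) - 3 = -36 - 3 = -39$)
$\left(a + 46\right) + E = \left(192 + 46\right) - 39 = 238 - 39 = 199$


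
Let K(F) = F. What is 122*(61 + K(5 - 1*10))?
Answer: 6832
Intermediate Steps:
122*(61 + K(5 - 1*10)) = 122*(61 + (5 - 1*10)) = 122*(61 + (5 - 10)) = 122*(61 - 5) = 122*56 = 6832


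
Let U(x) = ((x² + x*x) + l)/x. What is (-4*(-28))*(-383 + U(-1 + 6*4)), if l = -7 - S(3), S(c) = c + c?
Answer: -869568/23 ≈ -37807.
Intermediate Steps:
S(c) = 2*c
l = -13 (l = -7 - 2*3 = -7 - 1*6 = -7 - 6 = -13)
U(x) = (-13 + 2*x²)/x (U(x) = ((x² + x*x) - 13)/x = ((x² + x²) - 13)/x = (2*x² - 13)/x = (-13 + 2*x²)/x)
(-4*(-28))*(-383 + U(-1 + 6*4)) = (-4*(-28))*(-383 + (-13/(-1 + 6*4) + 2*(-1 + 6*4))) = 112*(-383 + (-13/(-1 + 24) + 2*(-1 + 24))) = 112*(-383 + (-13/23 + 2*23)) = 112*(-383 + (-13*1/23 + 46)) = 112*(-383 + (-13/23 + 46)) = 112*(-383 + 1045/23) = 112*(-7764/23) = -869568/23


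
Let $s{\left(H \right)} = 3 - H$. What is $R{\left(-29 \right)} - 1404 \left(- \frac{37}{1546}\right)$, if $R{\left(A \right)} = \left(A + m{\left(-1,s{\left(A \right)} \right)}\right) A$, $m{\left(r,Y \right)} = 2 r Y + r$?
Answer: $\frac{2133172}{773} \approx 2759.6$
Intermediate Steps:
$m{\left(r,Y \right)} = r + 2 Y r$ ($m{\left(r,Y \right)} = 2 Y r + r = r + 2 Y r$)
$R{\left(A \right)} = A \left(-7 + 3 A\right)$ ($R{\left(A \right)} = \left(A - \left(1 + 2 \left(3 - A\right)\right)\right) A = \left(A - \left(1 - \left(-6 + 2 A\right)\right)\right) A = \left(A - \left(7 - 2 A\right)\right) A = \left(A + \left(-7 + 2 A\right)\right) A = \left(-7 + 3 A\right) A = A \left(-7 + 3 A\right)$)
$R{\left(-29 \right)} - 1404 \left(- \frac{37}{1546}\right) = - 29 \left(-7 + 3 \left(-29\right)\right) - 1404 \left(- \frac{37}{1546}\right) = - 29 \left(-7 - 87\right) - 1404 \left(\left(-37\right) \frac{1}{1546}\right) = \left(-29\right) \left(-94\right) - - \frac{25974}{773} = 2726 + \frac{25974}{773} = \frac{2133172}{773}$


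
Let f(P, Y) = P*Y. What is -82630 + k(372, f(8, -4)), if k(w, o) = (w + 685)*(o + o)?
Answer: -150278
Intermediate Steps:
k(w, o) = 2*o*(685 + w) (k(w, o) = (685 + w)*(2*o) = 2*o*(685 + w))
-82630 + k(372, f(8, -4)) = -82630 + 2*(8*(-4))*(685 + 372) = -82630 + 2*(-32)*1057 = -82630 - 67648 = -150278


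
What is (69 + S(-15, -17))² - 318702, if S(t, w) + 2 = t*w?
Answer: -215018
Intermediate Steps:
S(t, w) = -2 + t*w
(69 + S(-15, -17))² - 318702 = (69 + (-2 - 15*(-17)))² - 318702 = (69 + (-2 + 255))² - 318702 = (69 + 253)² - 318702 = 322² - 318702 = 103684 - 318702 = -215018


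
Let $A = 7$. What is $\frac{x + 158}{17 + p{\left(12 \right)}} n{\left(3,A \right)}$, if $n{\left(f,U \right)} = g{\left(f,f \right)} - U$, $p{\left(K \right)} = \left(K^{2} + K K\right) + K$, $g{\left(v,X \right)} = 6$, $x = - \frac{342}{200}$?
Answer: $- \frac{15629}{31700} \approx -0.49303$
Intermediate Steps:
$x = - \frac{171}{100}$ ($x = \left(-342\right) \frac{1}{200} = - \frac{171}{100} \approx -1.71$)
$p{\left(K \right)} = K + 2 K^{2}$ ($p{\left(K \right)} = \left(K^{2} + K^{2}\right) + K = 2 K^{2} + K = K + 2 K^{2}$)
$n{\left(f,U \right)} = 6 - U$
$\frac{x + 158}{17 + p{\left(12 \right)}} n{\left(3,A \right)} = \frac{- \frac{171}{100} + 158}{17 + 12 \left(1 + 2 \cdot 12\right)} \left(6 - 7\right) = \frac{15629}{100 \left(17 + 12 \left(1 + 24\right)\right)} \left(6 - 7\right) = \frac{15629}{100 \left(17 + 12 \cdot 25\right)} \left(-1\right) = \frac{15629}{100 \left(17 + 300\right)} \left(-1\right) = \frac{15629}{100 \cdot 317} \left(-1\right) = \frac{15629}{100} \cdot \frac{1}{317} \left(-1\right) = \frac{15629}{31700} \left(-1\right) = - \frac{15629}{31700}$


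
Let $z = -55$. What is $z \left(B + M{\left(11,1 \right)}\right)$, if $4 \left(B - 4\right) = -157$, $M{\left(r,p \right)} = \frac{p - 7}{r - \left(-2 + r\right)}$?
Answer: $\frac{8415}{4} \approx 2103.8$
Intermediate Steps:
$M{\left(r,p \right)} = - \frac{7}{2} + \frac{p}{2}$ ($M{\left(r,p \right)} = \frac{-7 + p}{2} = \left(-7 + p\right) \frac{1}{2} = - \frac{7}{2} + \frac{p}{2}$)
$B = - \frac{141}{4}$ ($B = 4 + \frac{1}{4} \left(-157\right) = 4 - \frac{157}{4} = - \frac{141}{4} \approx -35.25$)
$z \left(B + M{\left(11,1 \right)}\right) = - 55 \left(- \frac{141}{4} + \left(- \frac{7}{2} + \frac{1}{2} \cdot 1\right)\right) = - 55 \left(- \frac{141}{4} + \left(- \frac{7}{2} + \frac{1}{2}\right)\right) = - 55 \left(- \frac{141}{4} - 3\right) = \left(-55\right) \left(- \frac{153}{4}\right) = \frac{8415}{4}$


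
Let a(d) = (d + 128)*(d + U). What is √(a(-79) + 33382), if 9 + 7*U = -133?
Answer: √28517 ≈ 168.87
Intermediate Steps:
U = -142/7 (U = -9/7 + (⅐)*(-133) = -9/7 - 19 = -142/7 ≈ -20.286)
a(d) = (128 + d)*(-142/7 + d) (a(d) = (d + 128)*(d - 142/7) = (128 + d)*(-142/7 + d))
√(a(-79) + 33382) = √((-18176/7 + (-79)² + (754/7)*(-79)) + 33382) = √((-18176/7 + 6241 - 59566/7) + 33382) = √(-4865 + 33382) = √28517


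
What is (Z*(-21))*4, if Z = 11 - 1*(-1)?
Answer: -1008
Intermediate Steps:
Z = 12 (Z = 11 + 1 = 12)
(Z*(-21))*4 = (12*(-21))*4 = -252*4 = -1008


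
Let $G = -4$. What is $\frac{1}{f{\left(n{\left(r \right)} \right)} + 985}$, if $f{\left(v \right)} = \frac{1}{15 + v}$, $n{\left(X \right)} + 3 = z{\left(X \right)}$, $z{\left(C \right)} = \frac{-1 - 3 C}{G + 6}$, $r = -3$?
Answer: $\frac{16}{15761} \approx 0.0010152$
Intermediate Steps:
$z{\left(C \right)} = - \frac{1}{2} - \frac{3 C}{2}$ ($z{\left(C \right)} = \frac{-1 - 3 C}{-4 + 6} = \frac{-1 - 3 C}{2} = \left(-1 - 3 C\right) \frac{1}{2} = - \frac{1}{2} - \frac{3 C}{2}$)
$n{\left(X \right)} = - \frac{7}{2} - \frac{3 X}{2}$ ($n{\left(X \right)} = -3 - \left(\frac{1}{2} + \frac{3 X}{2}\right) = - \frac{7}{2} - \frac{3 X}{2}$)
$\frac{1}{f{\left(n{\left(r \right)} \right)} + 985} = \frac{1}{\frac{1}{15 - -1} + 985} = \frac{1}{\frac{1}{15 + \left(- \frac{7}{2} + \frac{9}{2}\right)} + 985} = \frac{1}{\frac{1}{15 + 1} + 985} = \frac{1}{\frac{1}{16} + 985} = \frac{1}{\frac{15761}{16}} = \frac{16}{15761}$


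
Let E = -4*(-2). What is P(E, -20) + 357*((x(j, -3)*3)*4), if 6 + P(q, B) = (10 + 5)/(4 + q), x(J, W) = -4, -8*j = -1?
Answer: -68563/4 ≈ -17141.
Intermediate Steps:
j = 1/8 (j = -1/8*(-1) = 1/8 ≈ 0.12500)
E = 8
P(q, B) = -6 + 15/(4 + q) (P(q, B) = -6 + (10 + 5)/(4 + q) = -6 + 15/(4 + q))
P(E, -20) + 357*((x(j, -3)*3)*4) = 3*(-3 - 2*8)/(4 + 8) + 357*(-4*3*4) = 3*(-3 - 16)/12 + 357*(-12*4) = 3*(1/12)*(-19) + 357*(-48) = -19/4 - 17136 = -68563/4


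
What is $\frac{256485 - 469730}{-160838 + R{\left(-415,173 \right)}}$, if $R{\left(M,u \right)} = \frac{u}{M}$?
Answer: $\frac{88496675}{66747943} \approx 1.3258$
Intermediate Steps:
$\frac{256485 - 469730}{-160838 + R{\left(-415,173 \right)}} = \frac{256485 - 469730}{-160838 + \frac{173}{-415}} = - \frac{213245}{-160838 + 173 \left(- \frac{1}{415}\right)} = - \frac{213245}{-160838 - \frac{173}{415}} = - \frac{213245}{- \frac{66747943}{415}} = \left(-213245\right) \left(- \frac{415}{66747943}\right) = \frac{88496675}{66747943}$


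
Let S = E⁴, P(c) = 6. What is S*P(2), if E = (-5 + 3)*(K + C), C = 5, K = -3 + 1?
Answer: 7776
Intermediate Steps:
K = -2
E = -6 (E = (-5 + 3)*(-2 + 5) = -2*3 = -6)
S = 1296 (S = (-6)⁴ = 1296)
S*P(2) = 1296*6 = 7776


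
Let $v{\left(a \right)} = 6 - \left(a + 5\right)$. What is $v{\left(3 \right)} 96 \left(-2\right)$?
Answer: $384$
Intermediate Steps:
$v{\left(a \right)} = 1 - a$ ($v{\left(a \right)} = 6 - \left(5 + a\right) = 1 - a$)
$v{\left(3 \right)} 96 \left(-2\right) = \left(1 - 3\right) 96 \left(-2\right) = \left(1 - 3\right) \left(-192\right) = \left(-2\right) \left(-192\right) = 384$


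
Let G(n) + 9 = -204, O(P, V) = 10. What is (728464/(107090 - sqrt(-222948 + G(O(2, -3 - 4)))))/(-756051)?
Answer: -78011209760/8670764286370311 - 728464*I*sqrt(223161)/8670764286370311 ≈ -8.997e-6 - 3.9688e-8*I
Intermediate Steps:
G(n) = -213 (G(n) = -9 - 204 = -213)
(728464/(107090 - sqrt(-222948 + G(O(2, -3 - 4)))))/(-756051) = (728464/(107090 - sqrt(-222948 - 213)))/(-756051) = (728464/(107090 - sqrt(-223161)))*(-1/756051) = (728464/(107090 - I*sqrt(223161)))*(-1/756051) = -728464/(756051*(107090 - I*sqrt(223161)))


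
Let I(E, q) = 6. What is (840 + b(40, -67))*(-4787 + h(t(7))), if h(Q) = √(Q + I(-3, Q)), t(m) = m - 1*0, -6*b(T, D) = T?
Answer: -11967500/3 + 2500*√13/3 ≈ -3.9862e+6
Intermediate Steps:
b(T, D) = -T/6
t(m) = m (t(m) = m + 0 = m)
h(Q) = √(6 + Q) (h(Q) = √(Q + 6) = √(6 + Q))
(840 + b(40, -67))*(-4787 + h(t(7))) = (840 - ⅙*40)*(-4787 + √(6 + 7)) = (840 - 20/3)*(-4787 + √13) = 2500*(-4787 + √13)/3 = -11967500/3 + 2500*√13/3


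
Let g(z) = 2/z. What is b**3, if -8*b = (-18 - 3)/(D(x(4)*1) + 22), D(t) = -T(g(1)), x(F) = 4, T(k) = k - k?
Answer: 9261/5451776 ≈ 0.0016987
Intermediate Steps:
T(k) = 0
D(t) = 0 (D(t) = -1*0 = 0)
b = 21/176 (b = -(-18 - 3)/(8*(0 + 22)) = -(-21)/(8*22) = -1/8*(-21/22) = 21/176 ≈ 0.11932)
b**3 = (21/176)**3 = 9261/5451776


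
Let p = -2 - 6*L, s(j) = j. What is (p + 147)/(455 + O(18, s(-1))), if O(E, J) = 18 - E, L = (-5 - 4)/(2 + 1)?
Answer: 163/455 ≈ 0.35824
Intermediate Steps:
L = -3 (L = -9/3 = -9*1/3 = -3)
p = 16 (p = -2 - 6*(-3) = -2 + 18 = 16)
(p + 147)/(455 + O(18, s(-1))) = (16 + 147)/(455 + (18 - 1*18)) = 163/(455 + (18 - 18)) = 163/(455 + 0) = 163/455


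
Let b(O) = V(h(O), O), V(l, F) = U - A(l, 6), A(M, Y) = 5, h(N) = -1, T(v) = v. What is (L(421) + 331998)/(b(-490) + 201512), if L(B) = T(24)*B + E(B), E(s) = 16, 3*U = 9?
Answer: 171059/100755 ≈ 1.6978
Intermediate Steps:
U = 3 (U = (1/3)*9 = 3)
V(l, F) = -2 (V(l, F) = 3 - 1*5 = 3 - 5 = -2)
b(O) = -2
L(B) = 16 + 24*B (L(B) = 24*B + 16 = 16 + 24*B)
(L(421) + 331998)/(b(-490) + 201512) = ((16 + 24*421) + 331998)/(-2 + 201512) = ((16 + 10104) + 331998)/201510 = (10120 + 331998)*(1/201510) = 342118*(1/201510) = 171059/100755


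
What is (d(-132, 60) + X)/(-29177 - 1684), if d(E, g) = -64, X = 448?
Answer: -128/10287 ≈ -0.012443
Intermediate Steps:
(d(-132, 60) + X)/(-29177 - 1684) = (-64 + 448)/(-29177 - 1684) = 384/(-30861) = 384*(-1/30861) = -128/10287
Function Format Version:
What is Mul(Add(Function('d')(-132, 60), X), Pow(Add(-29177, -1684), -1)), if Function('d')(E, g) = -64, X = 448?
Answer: Rational(-128, 10287) ≈ -0.012443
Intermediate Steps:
Mul(Add(Function('d')(-132, 60), X), Pow(Add(-29177, -1684), -1)) = Mul(Add(-64, 448), Pow(Add(-29177, -1684), -1)) = Mul(384, Pow(-30861, -1)) = Mul(384, Rational(-1, 30861)) = Rational(-128, 10287)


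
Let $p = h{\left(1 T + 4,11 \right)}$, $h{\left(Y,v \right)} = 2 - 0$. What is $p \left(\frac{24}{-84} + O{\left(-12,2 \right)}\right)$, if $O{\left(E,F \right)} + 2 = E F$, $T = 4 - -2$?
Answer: $- \frac{368}{7} \approx -52.571$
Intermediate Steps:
$T = 6$ ($T = 4 + 2 = 6$)
$O{\left(E,F \right)} = -2 + E F$
$h{\left(Y,v \right)} = 2$ ($h{\left(Y,v \right)} = 2 + 0 = 2$)
$p = 2$
$p \left(\frac{24}{-84} + O{\left(-12,2 \right)}\right) = 2 \left(\frac{24}{-84} - 26\right) = 2 \left(24 \left(- \frac{1}{84}\right) - 26\right) = 2 \left(- \frac{2}{7} - 26\right) = 2 \left(- \frac{184}{7}\right) = - \frac{368}{7}$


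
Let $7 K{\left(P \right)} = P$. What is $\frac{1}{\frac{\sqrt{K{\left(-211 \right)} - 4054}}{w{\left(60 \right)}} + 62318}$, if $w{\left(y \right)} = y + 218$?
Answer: $\frac{33713290184}{2100944817715101} - \frac{278 i \sqrt{200123}}{2100944817715101} \approx 1.6047 \cdot 10^{-5} - 5.9194 \cdot 10^{-11} i$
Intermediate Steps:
$K{\left(P \right)} = \frac{P}{7}$
$w{\left(y \right)} = 218 + y$
$\frac{1}{\frac{\sqrt{K{\left(-211 \right)} - 4054}}{w{\left(60 \right)}} + 62318} = \frac{1}{\frac{\sqrt{\frac{1}{7} \left(-211\right) - 4054}}{218 + 60} + 62318} = \frac{1}{\frac{\sqrt{- \frac{211}{7} - 4054}}{278} + 62318} = \frac{1}{\sqrt{- \frac{28589}{7}} \cdot \frac{1}{278} + 62318} = \frac{1}{\frac{i \sqrt{200123}}{7} \cdot \frac{1}{278} + 62318} = \frac{1}{\frac{i \sqrt{200123}}{1946} + 62318} = \frac{1}{62318 + \frac{i \sqrt{200123}}{1946}}$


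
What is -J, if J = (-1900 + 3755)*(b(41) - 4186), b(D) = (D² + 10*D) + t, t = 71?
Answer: 3754520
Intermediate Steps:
b(D) = 71 + D² + 10*D (b(D) = (D² + 10*D) + 71 = 71 + D² + 10*D)
J = -3754520 (J = (-1900 + 3755)*((71 + 41² + 10*41) - 4186) = 1855*((71 + 1681 + 410) - 4186) = 1855*(2162 - 4186) = 1855*(-2024) = -3754520)
-J = -1*(-3754520) = 3754520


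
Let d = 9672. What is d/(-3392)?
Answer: -1209/424 ≈ -2.8514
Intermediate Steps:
d/(-3392) = 9672/(-3392) = 9672*(-1/3392) = -1209/424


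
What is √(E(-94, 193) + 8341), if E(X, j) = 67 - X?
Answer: √8502 ≈ 92.206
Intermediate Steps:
√(E(-94, 193) + 8341) = √((67 - 1*(-94)) + 8341) = √((67 + 94) + 8341) = √(161 + 8341) = √8502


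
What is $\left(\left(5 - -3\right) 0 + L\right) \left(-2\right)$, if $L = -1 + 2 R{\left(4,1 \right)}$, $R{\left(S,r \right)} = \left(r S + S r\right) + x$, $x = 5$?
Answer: $-50$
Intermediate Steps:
$R{\left(S,r \right)} = 5 + 2 S r$ ($R{\left(S,r \right)} = \left(r S + S r\right) + 5 = \left(S r + S r\right) + 5 = 2 S r + 5 = 5 + 2 S r$)
$L = 25$ ($L = -1 + 2 \left(5 + 2 \cdot 4 \cdot 1\right) = -1 + 2 \left(5 + 8\right) = -1 + 2 \cdot 13 = -1 + 26 = 25$)
$\left(\left(5 - -3\right) 0 + L\right) \left(-2\right) = \left(\left(5 - -3\right) 0 + 25\right) \left(-2\right) = \left(\left(5 + 3\right) 0 + 25\right) \left(-2\right) = \left(8 \cdot 0 + 25\right) \left(-2\right) = \left(0 + 25\right) \left(-2\right) = 25 \left(-2\right) = -50$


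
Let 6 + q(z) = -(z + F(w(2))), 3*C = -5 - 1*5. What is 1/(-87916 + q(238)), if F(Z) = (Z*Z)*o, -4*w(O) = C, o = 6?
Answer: -6/528985 ≈ -1.1342e-5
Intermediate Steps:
C = -10/3 (C = (-5 - 1*5)/3 = (-5 - 5)/3 = (1/3)*(-10) = -10/3 ≈ -3.3333)
w(O) = 5/6 (w(O) = -1/4*(-10/3) = 5/6)
F(Z) = 6*Z**2 (F(Z) = (Z*Z)*6 = Z**2*6 = 6*Z**2)
q(z) = -61/6 - z (q(z) = -6 - (z + 6*(5/6)**2) = -6 - (z + 6*(25/36)) = -6 - (z + 25/6) = -6 - (25/6 + z) = -6 + (-25/6 - z) = -61/6 - z)
1/(-87916 + q(238)) = 1/(-87916 + (-61/6 - 1*238)) = 1/(-87916 + (-61/6 - 238)) = 1/(-87916 - 1489/6) = 1/(-528985/6) = -6/528985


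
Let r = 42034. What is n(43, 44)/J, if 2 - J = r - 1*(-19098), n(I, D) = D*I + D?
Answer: -968/30565 ≈ -0.031670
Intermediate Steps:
n(I, D) = D + D*I
J = -61130 (J = 2 - (42034 - 1*(-19098)) = 2 - (42034 + 19098) = 2 - 1*61132 = 2 - 61132 = -61130)
n(43, 44)/J = (44*(1 + 43))/(-61130) = (44*44)*(-1/61130) = 1936*(-1/61130) = -968/30565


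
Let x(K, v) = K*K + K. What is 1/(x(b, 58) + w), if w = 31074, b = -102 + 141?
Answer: 1/32634 ≈ 3.0643e-5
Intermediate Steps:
b = 39
x(K, v) = K + K**2 (x(K, v) = K**2 + K = K + K**2)
1/(x(b, 58) + w) = 1/(39*(1 + 39) + 31074) = 1/(39*40 + 31074) = 1/(1560 + 31074) = 1/32634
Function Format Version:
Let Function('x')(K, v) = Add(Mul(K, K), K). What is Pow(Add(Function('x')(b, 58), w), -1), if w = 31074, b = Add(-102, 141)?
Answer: Rational(1, 32634) ≈ 3.0643e-5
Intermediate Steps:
b = 39
Function('x')(K, v) = Add(K, Pow(K, 2)) (Function('x')(K, v) = Add(Pow(K, 2), K) = Add(K, Pow(K, 2)))
Pow(Add(Function('x')(b, 58), w), -1) = Pow(Add(Mul(39, Add(1, 39)), 31074), -1) = Pow(Add(Mul(39, 40), 31074), -1) = Pow(Add(1560, 31074), -1) = Pow(32634, -1) = Rational(1, 32634)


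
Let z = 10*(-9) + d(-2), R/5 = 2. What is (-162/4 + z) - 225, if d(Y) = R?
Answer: -691/2 ≈ -345.50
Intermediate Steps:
R = 10 (R = 5*2 = 10)
d(Y) = 10
z = -80 (z = 10*(-9) + 10 = -90 + 10 = -80)
(-162/4 + z) - 225 = (-162/4 - 80) - 225 = (-27*3/2 - 80) - 225 = (-81/2 - 80) - 225 = -241/2 - 225 = -691/2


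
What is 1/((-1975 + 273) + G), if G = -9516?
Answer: -1/11218 ≈ -8.9142e-5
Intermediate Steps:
1/((-1975 + 273) + G) = 1/((-1975 + 273) - 9516) = 1/(-1702 - 9516) = 1/(-11218) = -1/11218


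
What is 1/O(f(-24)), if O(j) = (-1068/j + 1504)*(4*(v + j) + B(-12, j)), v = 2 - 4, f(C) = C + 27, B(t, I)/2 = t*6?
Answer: -1/160720 ≈ -6.2220e-6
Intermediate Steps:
B(t, I) = 12*t (B(t, I) = 2*(t*6) = 2*(6*t) = 12*t)
f(C) = 27 + C
v = -2
O(j) = (-152 + 4*j)*(1504 - 1068/j) (O(j) = (-1068/j + 1504)*(4*(-2 + j) + 12*(-12)) = (1504 - 1068/j)*((-8 + 4*j) - 144) = (1504 - 1068/j)*(-152 + 4*j) = (-152 + 4*j)*(1504 - 1068/j))
1/O(f(-24)) = 1/(-232880 + 6016*(27 - 24) + 162336/(27 - 24)) = 1/(-232880 + 6016*3 + 162336/3) = 1/(-232880 + 18048 + 162336*(⅓)) = 1/(-232880 + 18048 + 54112) = 1/(-160720) = -1/160720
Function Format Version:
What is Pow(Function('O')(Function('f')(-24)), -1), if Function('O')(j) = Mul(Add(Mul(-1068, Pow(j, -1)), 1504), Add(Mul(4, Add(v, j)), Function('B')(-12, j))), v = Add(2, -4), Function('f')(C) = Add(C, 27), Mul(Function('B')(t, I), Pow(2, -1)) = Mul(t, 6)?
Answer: Rational(-1, 160720) ≈ -6.2220e-6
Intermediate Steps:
Function('B')(t, I) = Mul(12, t) (Function('B')(t, I) = Mul(2, Mul(t, 6)) = Mul(2, Mul(6, t)) = Mul(12, t))
Function('f')(C) = Add(27, C)
v = -2
Function('O')(j) = Mul(Add(-152, Mul(4, j)), Add(1504, Mul(-1068, Pow(j, -1)))) (Function('O')(j) = Mul(Add(Mul(-1068, Pow(j, -1)), 1504), Add(Mul(4, Add(-2, j)), Mul(12, -12))) = Mul(Add(1504, Mul(-1068, Pow(j, -1))), Add(Add(-8, Mul(4, j)), -144)) = Mul(Add(1504, Mul(-1068, Pow(j, -1))), Add(-152, Mul(4, j))) = Mul(Add(-152, Mul(4, j)), Add(1504, Mul(-1068, Pow(j, -1)))))
Pow(Function('O')(Function('f')(-24)), -1) = Pow(Add(-232880, Mul(6016, Add(27, -24)), Mul(162336, Pow(Add(27, -24), -1))), -1) = Pow(Add(-232880, Mul(6016, 3), Mul(162336, Pow(3, -1))), -1) = Pow(Add(-232880, 18048, Mul(162336, Rational(1, 3))), -1) = Pow(Add(-232880, 18048, 54112), -1) = Pow(-160720, -1) = Rational(-1, 160720)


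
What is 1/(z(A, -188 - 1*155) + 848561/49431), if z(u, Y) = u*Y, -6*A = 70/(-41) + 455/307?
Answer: 1244375994/5339357429 ≈ 0.23306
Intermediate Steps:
A = 945/25174 (A = -(70/(-41) + 455/307)/6 = -(70*(-1/41) + 455*(1/307))/6 = -(-70/41 + 455/307)/6 = -⅙*(-2835/12587) = 945/25174 ≈ 0.037539)
z(u, Y) = Y*u
1/(z(A, -188 - 1*155) + 848561/49431) = 1/((-188 - 1*155)*(945/25174) + 848561/49431) = 1/((-188 - 155)*(945/25174) + 848561*(1/49431)) = 1/(-343*945/25174 + 848561/49431) = 1/(-324135/25174 + 848561/49431) = 1/(5339357429/1244375994) = 1244375994/5339357429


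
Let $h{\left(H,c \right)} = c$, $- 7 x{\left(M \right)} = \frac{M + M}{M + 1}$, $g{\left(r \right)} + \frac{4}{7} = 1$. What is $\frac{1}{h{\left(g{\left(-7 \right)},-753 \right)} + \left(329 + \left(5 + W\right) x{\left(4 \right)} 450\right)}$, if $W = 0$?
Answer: $- \frac{7}{6568} \approx -0.0010658$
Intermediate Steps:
$g{\left(r \right)} = \frac{3}{7}$ ($g{\left(r \right)} = - \frac{4}{7} + 1 = \frac{3}{7}$)
$x{\left(M \right)} = - \frac{2 M}{7 \left(1 + M\right)}$ ($x{\left(M \right)} = - \frac{\left(M + M\right) \frac{1}{M + 1}}{7} = - \frac{2 M \frac{1}{1 + M}}{7} = - \frac{2 M}{7 \left(1 + M\right)}$)
$\frac{1}{h{\left(g{\left(-7 \right)},-753 \right)} + \left(329 + \left(5 + W\right) x{\left(4 \right)} 450\right)} = \frac{1}{-753 + \left(329 + \left(5 + 0\right) \left(\left(-2\right) 4 \frac{1}{7 + 7 \cdot 4}\right) 450\right)} = \frac{1}{-753 + \left(329 + 5 \left(\left(-2\right) 4 \frac{1}{7 + 28}\right) 450\right)} = \frac{1}{-753 + \left(329 + 5 \left(\left(-2\right) 4 \cdot \frac{1}{35}\right) 450\right)} = \frac{1}{-753 + \left(329 + 5 \left(- \frac{8}{35}\right) 450\right)} = \frac{1}{-753 + \left(329 - \frac{3600}{7}\right)} = \frac{1}{-753 - \frac{1297}{7}} = \frac{1}{- \frac{6568}{7}} = - \frac{7}{6568}$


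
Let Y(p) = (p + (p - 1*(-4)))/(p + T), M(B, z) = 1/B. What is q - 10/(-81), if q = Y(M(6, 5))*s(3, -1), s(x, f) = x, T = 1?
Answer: 6388/567 ≈ 11.266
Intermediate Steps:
Y(p) = (4 + 2*p)/(1 + p) (Y(p) = (p + (p - 1*(-4)))/(p + 1) = (p + (p + 4))/(1 + p) = (p + (4 + p))/(1 + p) = (4 + 2*p)/(1 + p))
q = 78/7 (q = (2*(2 + 1/6)/(1 + 1/6))*3 = (2*(13/6)/(7/6))*3 = (2*(6/7)*(13/6))*3 = (26/7)*3 = 78/7 ≈ 11.143)
q - 10/(-81) = 78/7 - 10/(-81) = 78/7 - 10*(-1)/81 = 78/7 - 1*(-10/81) = 78/7 + 10/81 = 6388/567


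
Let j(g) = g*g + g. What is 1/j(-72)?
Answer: 1/5112 ≈ 0.00019562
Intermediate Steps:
j(g) = g + g² (j(g) = g² + g = g + g²)
1/j(-72) = 1/(-72*(1 - 72)) = 1/(-72*(-71)) = 1/5112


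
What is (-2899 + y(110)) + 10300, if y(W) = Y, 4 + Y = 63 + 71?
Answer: 7531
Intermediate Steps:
Y = 130 (Y = -4 + (63 + 71) = -4 + 134 = 130)
y(W) = 130
(-2899 + y(110)) + 10300 = (-2899 + 130) + 10300 = -2769 + 10300 = 7531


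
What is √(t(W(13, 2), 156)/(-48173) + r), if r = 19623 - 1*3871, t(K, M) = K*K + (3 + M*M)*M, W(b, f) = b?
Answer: √36371773223439/48173 ≈ 125.19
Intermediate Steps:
t(K, M) = K² + M*(3 + M²) (t(K, M) = K² + (3 + M²)*M = K² + M*(3 + M²))
r = 15752 (r = 19623 - 3871 = 15752)
√(t(W(13, 2), 156)/(-48173) + r) = √((13² + 156³ + 3*156)/(-48173) + 15752) = √((169 + 3796416 + 468)*(-1/48173) + 15752) = √(3797053*(-1/48173) + 15752) = √(-3797053/48173 + 15752) = √(755024043/48173) = √36371773223439/48173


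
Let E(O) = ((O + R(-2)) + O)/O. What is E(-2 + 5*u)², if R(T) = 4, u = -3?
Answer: 900/289 ≈ 3.1142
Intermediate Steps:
E(O) = (4 + 2*O)/O (E(O) = ((O + 4) + O)/O = ((4 + O) + O)/O = (4 + 2*O)/O)
E(-2 + 5*u)² = (2 + 4/(-2 + 5*(-3)))² = (2 + 4/(-2 - 15))² = (2 + 4/(-17))² = (2 + 4*(-1/17))² = (2 - 4/17)² = (30/17)² = 900/289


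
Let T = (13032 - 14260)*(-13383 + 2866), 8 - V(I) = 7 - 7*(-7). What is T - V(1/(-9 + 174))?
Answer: 12914924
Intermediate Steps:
V(I) = -48 (V(I) = 8 - (7 - 7*(-7)) = 8 - (7 + 49) = 8 - 1*56 = 8 - 56 = -48)
T = 12914876 (T = -1228*(-10517) = 12914876)
T - V(1/(-9 + 174)) = 12914876 - 1*(-48) = 12914876 + 48 = 12914924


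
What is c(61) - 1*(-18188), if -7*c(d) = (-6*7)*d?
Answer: 18554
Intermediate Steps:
c(d) = 6*d (c(d) = -(-6*7)*d/7 = -(-6)*d = 6*d)
c(61) - 1*(-18188) = 6*61 - 1*(-18188) = 366 + 18188 = 18554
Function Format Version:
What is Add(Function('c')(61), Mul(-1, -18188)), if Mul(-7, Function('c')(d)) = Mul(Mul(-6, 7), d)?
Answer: 18554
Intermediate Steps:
Function('c')(d) = Mul(6, d) (Function('c')(d) = Mul(Rational(-1, 7), Mul(Mul(-6, 7), d)) = Mul(Rational(-1, 7), Mul(-42, d)) = Mul(6, d))
Add(Function('c')(61), Mul(-1, -18188)) = Add(Mul(6, 61), Mul(-1, -18188)) = Add(366, 18188) = 18554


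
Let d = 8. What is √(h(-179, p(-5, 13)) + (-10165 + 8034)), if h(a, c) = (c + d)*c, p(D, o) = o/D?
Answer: I*√53626/5 ≈ 46.315*I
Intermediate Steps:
h(a, c) = c*(8 + c) (h(a, c) = (c + 8)*c = (8 + c)*c = c*(8 + c))
√(h(-179, p(-5, 13)) + (-10165 + 8034)) = √((13/(-5))*(8 + 13/(-5)) + (-10165 + 8034)) = √((13*(-⅕))*(8 + 13*(-⅕)) - 2131) = √(-13*(8 - 13/5)/5 - 2131) = √(-13/5*27/5 - 2131) = √(-351/25 - 2131) = √(-53626/25) = I*√53626/5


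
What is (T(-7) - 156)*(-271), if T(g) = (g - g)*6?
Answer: 42276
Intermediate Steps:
T(g) = 0 (T(g) = 0*6 = 0)
(T(-7) - 156)*(-271) = (0 - 156)*(-271) = -156*(-271) = 42276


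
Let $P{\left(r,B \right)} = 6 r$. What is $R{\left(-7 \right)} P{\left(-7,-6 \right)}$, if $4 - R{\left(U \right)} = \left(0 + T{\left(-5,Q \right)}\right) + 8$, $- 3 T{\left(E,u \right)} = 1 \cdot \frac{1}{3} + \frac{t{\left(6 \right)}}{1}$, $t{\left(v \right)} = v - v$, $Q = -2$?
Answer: $\frac{490}{3} \approx 163.33$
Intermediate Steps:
$t{\left(v \right)} = 0$
$T{\left(E,u \right)} = - \frac{1}{9}$ ($T{\left(E,u \right)} = - \frac{1 \cdot \frac{1}{3} + \frac{0}{1}}{3} = - \frac{1 \cdot \frac{1}{3} + 0 \cdot 1}{3} = - \frac{\frac{1}{3} + 0}{3} = \left(- \frac{1}{3}\right) \frac{1}{3} = - \frac{1}{9}$)
$R{\left(U \right)} = - \frac{35}{9}$ ($R{\left(U \right)} = 4 - \left(\left(0 - \frac{1}{9}\right) + 8\right) = 4 - \left(- \frac{1}{9} + 8\right) = 4 - \frac{71}{9} = - \frac{35}{9}$)
$R{\left(-7 \right)} P{\left(-7,-6 \right)} = - \frac{35 \cdot 6 \left(-7\right)}{9} = \left(- \frac{35}{9}\right) \left(-42\right) = \frac{490}{3}$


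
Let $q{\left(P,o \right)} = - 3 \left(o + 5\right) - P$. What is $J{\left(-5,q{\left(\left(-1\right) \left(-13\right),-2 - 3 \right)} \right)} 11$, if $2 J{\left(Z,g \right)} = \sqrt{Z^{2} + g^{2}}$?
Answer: $\frac{11 \sqrt{194}}{2} \approx 76.606$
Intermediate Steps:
$q{\left(P,o \right)} = -15 - P - 3 o$ ($q{\left(P,o \right)} = - 3 \left(5 + o\right) - P = \left(-15 - 3 o\right) - P = -15 - P - 3 o$)
$J{\left(Z,g \right)} = \frac{\sqrt{Z^{2} + g^{2}}}{2}$
$J{\left(-5,q{\left(\left(-1\right) \left(-13\right),-2 - 3 \right)} \right)} 11 = \frac{\sqrt{\left(-5\right)^{2} + \left(-15 - \left(-1\right) \left(-13\right) - 3 \left(-2 - 3\right)\right)^{2}}}{2} \cdot 11 = \frac{\sqrt{25 + \left(-15 - 13 - -15\right)^{2}}}{2} \cdot 11 = \frac{\sqrt{25 + \left(-15 - 13 + 15\right)^{2}}}{2} \cdot 11 = \frac{\sqrt{25 + \left(-13\right)^{2}}}{2} \cdot 11 = \frac{\sqrt{25 + 169}}{2} \cdot 11 = \frac{\sqrt{194}}{2} \cdot 11 = \frac{11 \sqrt{194}}{2}$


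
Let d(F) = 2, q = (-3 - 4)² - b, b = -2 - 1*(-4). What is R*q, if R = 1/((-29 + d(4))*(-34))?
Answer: 47/918 ≈ 0.051198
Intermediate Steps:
b = 2 (b = -2 + 4 = 2)
q = 47 (q = (-3 - 4)² - 1*2 = (-7)² - 2 = 49 - 2 = 47)
R = 1/918 (R = 1/((-29 + 2)*(-34)) = 1/(-27*(-34)) = 1/918 ≈ 0.0010893)
R*q = (1/918)*47 = 47/918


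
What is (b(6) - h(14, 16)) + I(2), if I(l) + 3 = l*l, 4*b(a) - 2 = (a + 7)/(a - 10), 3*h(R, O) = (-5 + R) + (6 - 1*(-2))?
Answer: -239/48 ≈ -4.9792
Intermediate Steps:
h(R, O) = 1 + R/3 (h(R, O) = ((-5 + R) + (6 - 1*(-2)))/3 = ((-5 + R) + (6 + 2))/3 = ((-5 + R) + 8)/3 = (3 + R)/3 = 1 + R/3)
b(a) = ½ + (7 + a)/(4*(-10 + a)) (b(a) = ½ + ((a + 7)/(a - 10))/4 = ½ + ((7 + a)/(-10 + a))/4 = ½ + (7 + a)/(4*(-10 + a)))
I(l) = -3 + l² (I(l) = -3 + l*l = -3 + l²)
(b(6) - h(14, 16)) + I(2) = ((-13 + 3*6)/(4*(-10 + 6)) - (1 + (⅓)*14)) + (-3 + 2²) = ((¼)*(-13 + 18)/(-4) - (1 + 14/3)) + (-3 + 4) = ((¼)*(-¼)*5 - 1*17/3) + 1 = (-5/16 - 17/3) + 1 = -287/48 + 1 = -239/48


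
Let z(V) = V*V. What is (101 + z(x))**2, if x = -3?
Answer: 12100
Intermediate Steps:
z(V) = V**2
(101 + z(x))**2 = (101 + (-3)**2)**2 = (101 + 9)**2 = 110**2 = 12100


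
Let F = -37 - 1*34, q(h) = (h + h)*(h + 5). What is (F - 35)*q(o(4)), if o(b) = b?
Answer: -7632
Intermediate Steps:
q(h) = 2*h*(5 + h) (q(h) = (2*h)*(5 + h) = 2*h*(5 + h))
F = -71 (F = -37 - 34 = -71)
(F - 35)*q(o(4)) = (-71 - 35)*(2*4*(5 + 4)) = -212*4*9 = -106*72 = -7632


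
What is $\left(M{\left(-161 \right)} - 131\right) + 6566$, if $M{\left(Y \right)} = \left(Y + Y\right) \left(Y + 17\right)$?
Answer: $52803$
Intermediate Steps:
$M{\left(Y \right)} = 2 Y \left(17 + Y\right)$
$\left(M{\left(-161 \right)} - 131\right) + 6566 = \left(2 \left(-161\right) \left(17 - 161\right) - 131\right) + 6566 = \left(2 \left(-161\right) \left(-144\right) - 131\right) + 6566 = \left(46368 - 131\right) + 6566 = 46237 + 6566 = 52803$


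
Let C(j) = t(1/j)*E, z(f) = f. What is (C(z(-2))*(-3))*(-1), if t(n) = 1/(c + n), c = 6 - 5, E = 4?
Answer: 24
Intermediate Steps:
c = 1
t(n) = 1/(1 + n)
C(j) = 4/(1 + 1/j)
(C(z(-2))*(-3))*(-1) = ((4*(-2)/(1 - 2))*(-3))*(-1) = ((4*(-2)/(-1))*(-3))*(-1) = ((4*(-2)*(-1))*(-3))*(-1) = (8*(-3))*(-1) = -24*(-1) = 24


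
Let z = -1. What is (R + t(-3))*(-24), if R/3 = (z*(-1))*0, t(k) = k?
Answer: 72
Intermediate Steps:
R = 0 (R = 3*(-1*(-1)*0) = 3*(1*0) = 3*0 = 0)
(R + t(-3))*(-24) = (0 - 3)*(-24) = -3*(-24) = 72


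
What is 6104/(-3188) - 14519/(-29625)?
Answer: -33636107/23611125 ≈ -1.4246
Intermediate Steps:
6104/(-3188) - 14519/(-29625) = 6104*(-1/3188) - 14519*(-1/29625) = -1526/797 + 14519/29625 = -33636107/23611125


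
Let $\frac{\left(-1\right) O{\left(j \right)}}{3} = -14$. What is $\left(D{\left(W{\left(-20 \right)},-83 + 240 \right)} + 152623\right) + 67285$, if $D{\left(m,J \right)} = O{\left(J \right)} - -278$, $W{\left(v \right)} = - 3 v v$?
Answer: $220228$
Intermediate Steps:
$O{\left(j \right)} = 42$ ($O{\left(j \right)} = \left(-3\right) \left(-14\right) = 42$)
$W{\left(v \right)} = - 3 v^{2}$
$D{\left(m,J \right)} = 320$ ($D{\left(m,J \right)} = 42 - -278 = 42 + 278 = 320$)
$\left(D{\left(W{\left(-20 \right)},-83 + 240 \right)} + 152623\right) + 67285 = \left(320 + 152623\right) + 67285 = 152943 + 67285 = 220228$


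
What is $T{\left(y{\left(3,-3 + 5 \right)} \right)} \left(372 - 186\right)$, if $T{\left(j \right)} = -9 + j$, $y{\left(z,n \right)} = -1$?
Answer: $-1860$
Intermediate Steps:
$T{\left(y{\left(3,-3 + 5 \right)} \right)} \left(372 - 186\right) = \left(-9 - 1\right) \left(372 - 186\right) = \left(-10\right) 186 = -1860$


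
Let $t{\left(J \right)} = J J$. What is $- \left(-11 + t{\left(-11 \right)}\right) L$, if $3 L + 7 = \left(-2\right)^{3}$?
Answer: $550$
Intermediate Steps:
$t{\left(J \right)} = J^{2}$
$L = -5$ ($L = - \frac{7}{3} + \frac{\left(-2\right)^{3}}{3} = - \frac{7}{3} + \frac{1}{3} \left(-8\right) = - \frac{7}{3} - \frac{8}{3} = -5$)
$- \left(-11 + t{\left(-11 \right)}\right) L = - \left(-11 + \left(-11\right)^{2}\right) \left(-5\right) = - \left(-11 + 121\right) \left(-5\right) = - 110 \left(-5\right) = \left(-1\right) \left(-550\right) = 550$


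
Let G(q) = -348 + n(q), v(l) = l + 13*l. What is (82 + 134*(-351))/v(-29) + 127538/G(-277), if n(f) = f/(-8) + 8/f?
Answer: -41068561796/140984109 ≈ -291.30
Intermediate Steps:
n(f) = 8/f - f/8 (n(f) = f*(-⅛) + 8/f = -f/8 + 8/f = 8/f - f/8)
v(l) = 14*l
G(q) = -348 + 8/q - q/8 (G(q) = -348 + (8/q - q/8) = -348 + 8/q - q/8)
(82 + 134*(-351))/v(-29) + 127538/G(-277) = (82 + 134*(-351))/((14*(-29))) + 127538/(-348 + 8/(-277) - ⅛*(-277)) = (82 - 47034)/(-406) + 127538/(-348 + 8*(-1/277) + 277/8) = -46952*(-1/406) + 127538/(-348 - 8/277 + 277/8) = 23476/203 + 127538/(-694503/2216) = 23476/203 + 127538*(-2216/694503) = 23476/203 - 282624208/694503 = -41068561796/140984109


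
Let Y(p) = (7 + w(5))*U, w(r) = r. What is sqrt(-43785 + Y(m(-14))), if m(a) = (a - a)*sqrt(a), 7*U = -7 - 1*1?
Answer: I*sqrt(2146137)/7 ≈ 209.28*I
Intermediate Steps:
U = -8/7 (U = (-7 - 1*1)/7 = (-7 - 1)/7 = (1/7)*(-8) = -8/7 ≈ -1.1429)
m(a) = 0 (m(a) = 0*sqrt(a) = 0)
Y(p) = -96/7 (Y(p) = (7 + 5)*(-8/7) = 12*(-8/7) = -96/7)
sqrt(-43785 + Y(m(-14))) = sqrt(-43785 - 96/7) = sqrt(-306591/7) = I*sqrt(2146137)/7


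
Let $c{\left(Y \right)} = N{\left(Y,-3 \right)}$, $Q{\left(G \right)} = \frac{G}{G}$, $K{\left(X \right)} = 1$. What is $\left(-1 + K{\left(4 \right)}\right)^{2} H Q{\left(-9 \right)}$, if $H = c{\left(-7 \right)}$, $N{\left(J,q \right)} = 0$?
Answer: $0$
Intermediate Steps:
$Q{\left(G \right)} = 1$
$c{\left(Y \right)} = 0$
$H = 0$
$\left(-1 + K{\left(4 \right)}\right)^{2} H Q{\left(-9 \right)} = \left(-1 + 1\right)^{2} \cdot 0 \cdot 1 = 0^{2} \cdot 0 \cdot 1 = 0 \cdot 0 \cdot 1 = 0 \cdot 1 = 0$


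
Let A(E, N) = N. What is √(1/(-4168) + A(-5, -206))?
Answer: 3*I*√99407842/2084 ≈ 14.353*I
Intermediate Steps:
√(1/(-4168) + A(-5, -206)) = √(1/(-4168) - 206) = √(-1/4168 - 206) = √(-858609/4168) = 3*I*√99407842/2084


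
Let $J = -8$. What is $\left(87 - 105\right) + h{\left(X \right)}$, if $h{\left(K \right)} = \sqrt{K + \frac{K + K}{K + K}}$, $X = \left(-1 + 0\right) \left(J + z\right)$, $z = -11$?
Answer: $-18 + 2 \sqrt{5} \approx -13.528$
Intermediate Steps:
$X = 19$ ($X = \left(-1 + 0\right) \left(-8 - 11\right) = \left(-1\right) \left(-19\right) = 19$)
$h{\left(K \right)} = \sqrt{1 + K}$ ($h{\left(K \right)} = \sqrt{K + \frac{2 K}{2 K}} = \sqrt{K + 2 K \frac{1}{2 K}} = \sqrt{K + 1} = \sqrt{1 + K}$)
$\left(87 - 105\right) + h{\left(X \right)} = \left(87 - 105\right) + \sqrt{1 + 19} = \left(87 - 105\right) + \sqrt{20} = -18 + 2 \sqrt{5}$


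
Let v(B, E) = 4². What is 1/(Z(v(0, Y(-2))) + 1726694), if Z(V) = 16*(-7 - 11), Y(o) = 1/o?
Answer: 1/1726406 ≈ 5.7924e-7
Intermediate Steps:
v(B, E) = 16
Z(V) = -288 (Z(V) = 16*(-18) = -288)
1/(Z(v(0, Y(-2))) + 1726694) = 1/(-288 + 1726694) = 1/1726406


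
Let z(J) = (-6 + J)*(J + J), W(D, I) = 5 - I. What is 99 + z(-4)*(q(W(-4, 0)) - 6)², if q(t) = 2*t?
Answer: 1379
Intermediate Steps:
z(J) = 2*J*(-6 + J) (z(J) = (-6 + J)*(2*J) = 2*J*(-6 + J))
99 + z(-4)*(q(W(-4, 0)) - 6)² = 99 + (2*(-4)*(-6 - 4))*(2*(5 - 1*0) - 6)² = 99 + (2*(-4)*(-10))*(2*(5 + 0) - 6)² = 99 + 80*(2*5 - 6)² = 99 + 80*(10 - 6)² = 99 + 80*4² = 99 + 80*16 = 99 + 1280 = 1379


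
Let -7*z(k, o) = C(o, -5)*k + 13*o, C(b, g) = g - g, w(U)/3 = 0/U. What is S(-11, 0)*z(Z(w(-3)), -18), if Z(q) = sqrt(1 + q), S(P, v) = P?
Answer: -2574/7 ≈ -367.71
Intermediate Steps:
w(U) = 0 (w(U) = 3*(0/U) = 3*0 = 0)
C(b, g) = 0
z(k, o) = -13*o/7 (z(k, o) = -(0*k + 13*o)/7 = -(0 + 13*o)/7 = -13*o/7)
S(-11, 0)*z(Z(w(-3)), -18) = -(-143)*(-18)/7 = -11*234/7 = -2574/7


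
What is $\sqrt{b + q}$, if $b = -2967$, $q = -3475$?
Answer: $i \sqrt{6442} \approx 80.262 i$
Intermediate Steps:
$\sqrt{b + q} = \sqrt{-2967 - 3475} = \sqrt{-6442} = i \sqrt{6442}$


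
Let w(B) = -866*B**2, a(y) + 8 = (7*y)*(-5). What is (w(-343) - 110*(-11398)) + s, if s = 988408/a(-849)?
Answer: -2989421967170/29707 ≈ -1.0063e+8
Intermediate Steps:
a(y) = -8 - 35*y (a(y) = -8 + (7*y)*(-5) = -8 - 35*y)
s = 988408/29707 (s = 988408/(-8 - 35*(-849)) = 988408/(-8 + 29715) = 988408/29707 ≈ 33.272)
(w(-343) - 110*(-11398)) + s = (-866*(-343)**2 - 110*(-11398)) + 988408/29707 = (-866*117649 + 1253780) + 988408/29707 = (-101884034 + 1253780) + 988408/29707 = -100630254 + 988408/29707 = -2989421967170/29707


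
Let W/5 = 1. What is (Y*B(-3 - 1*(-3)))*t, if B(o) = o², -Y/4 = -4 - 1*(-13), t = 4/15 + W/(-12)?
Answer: 0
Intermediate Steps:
W = 5 (W = 5*1 = 5)
t = -3/20 (t = 4/15 + 5/(-12) = 4*(1/15) + 5*(-1/12) = 4/15 - 5/12 = -3/20 ≈ -0.15000)
Y = -36 (Y = -4*(-4 - 1*(-13)) = -4*(-4 + 13) = -4*9 = -36)
(Y*B(-3 - 1*(-3)))*t = -36*(-3 - 1*(-3))²*(-3/20) = -36*(-3 + 3)²*(-3/20) = -36*0²*(-3/20) = -36*0*(-3/20) = 0*(-3/20) = 0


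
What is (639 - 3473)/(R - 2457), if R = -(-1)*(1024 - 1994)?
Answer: 2834/3427 ≈ 0.82696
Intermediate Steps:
R = -970 (R = -(-1)*(-970) = -1*970 = -970)
(639 - 3473)/(R - 2457) = (639 - 3473)/(-970 - 2457) = -2834/(-3427) = -2834*(-1/3427) = 2834/3427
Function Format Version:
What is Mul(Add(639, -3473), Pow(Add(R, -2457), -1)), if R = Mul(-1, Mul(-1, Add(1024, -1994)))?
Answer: Rational(2834, 3427) ≈ 0.82696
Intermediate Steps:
R = -970 (R = Mul(-1, Mul(-1, -970)) = Mul(-1, 970) = -970)
Mul(Add(639, -3473), Pow(Add(R, -2457), -1)) = Mul(Add(639, -3473), Pow(Add(-970, -2457), -1)) = Mul(-2834, Pow(-3427, -1)) = Mul(-2834, Rational(-1, 3427)) = Rational(2834, 3427)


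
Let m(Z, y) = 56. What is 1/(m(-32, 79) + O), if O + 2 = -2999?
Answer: -1/2945 ≈ -0.00033956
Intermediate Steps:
O = -3001 (O = -2 - 2999 = -3001)
1/(m(-32, 79) + O) = 1/(56 - 3001) = 1/(-2945) = -1/2945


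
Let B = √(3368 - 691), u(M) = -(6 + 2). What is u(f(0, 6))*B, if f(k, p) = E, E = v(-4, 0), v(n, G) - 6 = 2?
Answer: -8*√2677 ≈ -413.92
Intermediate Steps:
v(n, G) = 8 (v(n, G) = 6 + 2 = 8)
E = 8
f(k, p) = 8
u(M) = -8 (u(M) = -1*8 = -8)
B = √2677 ≈ 51.740
u(f(0, 6))*B = -8*√2677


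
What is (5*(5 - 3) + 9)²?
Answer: 361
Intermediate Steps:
(5*(5 - 3) + 9)² = (5*2 + 9)² = (10 + 9)² = 19² = 361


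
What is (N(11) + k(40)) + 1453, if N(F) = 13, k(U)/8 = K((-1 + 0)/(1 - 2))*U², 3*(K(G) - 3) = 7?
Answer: 209198/3 ≈ 69733.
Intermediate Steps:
K(G) = 16/3 (K(G) = 3 + (⅓)*7 = 3 + 7/3 = 16/3)
k(U) = 128*U²/3 (k(U) = 8*(16*U²/3) = 128*U²/3)
(N(11) + k(40)) + 1453 = (13 + (128/3)*40²) + 1453 = (13 + (128/3)*1600) + 1453 = (13 + 204800/3) + 1453 = 204839/3 + 1453 = 209198/3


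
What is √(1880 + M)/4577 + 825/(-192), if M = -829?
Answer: -275/64 + √1051/4577 ≈ -4.2898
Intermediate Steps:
√(1880 + M)/4577 + 825/(-192) = √(1880 - 829)/4577 + 825/(-192) = √1051*(1/4577) + 825*(-1/192) = √1051/4577 - 275/64 = -275/64 + √1051/4577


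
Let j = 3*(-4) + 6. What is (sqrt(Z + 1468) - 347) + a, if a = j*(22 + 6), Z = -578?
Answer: -515 + sqrt(890) ≈ -485.17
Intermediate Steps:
j = -6 (j = -12 + 6 = -6)
a = -168 (a = -6*(22 + 6) = -6*28 = -168)
(sqrt(Z + 1468) - 347) + a = (sqrt(-578 + 1468) - 347) - 168 = (sqrt(890) - 347) - 168 = (-347 + sqrt(890)) - 168 = -515 + sqrt(890)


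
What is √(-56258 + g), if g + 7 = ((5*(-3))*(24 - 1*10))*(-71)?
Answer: 3*I*√4595 ≈ 203.36*I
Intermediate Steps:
g = 14903 (g = -7 + ((5*(-3))*(24 - 1*10))*(-71) = -7 - 15*(24 - 10)*(-71) = -7 - 15*14*(-71) = -7 - 210*(-71) = -7 + 14910 = 14903)
√(-56258 + g) = √(-56258 + 14903) = √(-41355) = 3*I*√4595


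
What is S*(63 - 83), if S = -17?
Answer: 340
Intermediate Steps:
S*(63 - 83) = -17*(63 - 83) = -17*(-20) = 340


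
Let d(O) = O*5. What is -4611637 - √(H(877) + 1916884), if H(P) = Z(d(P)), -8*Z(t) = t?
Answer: -4611637 - √30661374/4 ≈ -4.6130e+6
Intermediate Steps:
d(O) = 5*O
Z(t) = -t/8
H(P) = -5*P/8
-4611637 - √(H(877) + 1916884) = -4611637 - √(-5/8*877 + 1916884) = -4611637 - √(-4385/8 + 1916884) = -4611637 - √(15330687/8) = -4611637 - √30661374/4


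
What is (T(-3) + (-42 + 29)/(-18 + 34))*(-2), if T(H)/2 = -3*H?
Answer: -275/8 ≈ -34.375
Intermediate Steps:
T(H) = -6*H (T(H) = 2*(-3*H) = -6*H)
(T(-3) + (-42 + 29)/(-18 + 34))*(-2) = (-6*(-3) + (-42 + 29)/(-18 + 34))*(-2) = (18 - 13/16)*(-2) = (275/16)*(-2) = -275/8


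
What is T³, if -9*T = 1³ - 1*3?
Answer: 8/729 ≈ 0.010974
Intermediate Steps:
T = 2/9 (T = -(1³ - 1*3)/9 = -(1 - 3)/9 = -⅑*(-2) = 2/9 ≈ 0.22222)
T³ = (2/9)³ = 8/729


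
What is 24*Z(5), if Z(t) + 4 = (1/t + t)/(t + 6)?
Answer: -4656/55 ≈ -84.655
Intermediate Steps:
Z(t) = -4 + (t + 1/t)/(6 + t) (Z(t) = -4 + (1/t + t)/(t + 6) = -4 + (1/t + t)/(6 + t) = -4 + (t + 1/t)/(6 + t))
24*Z(5) = 24*((1 - 24*5 - 3*5²)/(5*(6 + 5))) = 24*((⅕)*(1 - 120 - 3*25)/11) = 24*((⅕)*(1/11)*(1 - 120 - 75)) = 24*((⅕)*(1/11)*(-194)) = 24*(-194/55) = -4656/55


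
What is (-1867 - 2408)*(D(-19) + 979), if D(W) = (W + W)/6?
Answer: -4158150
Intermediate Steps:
D(W) = W/3 (D(W) = (2*W)/6 = W/3)
(-1867 - 2408)*(D(-19) + 979) = (-1867 - 2408)*((⅓)*(-19) + 979) = -4275*(-19/3 + 979) = -4275*2918/3 = -4158150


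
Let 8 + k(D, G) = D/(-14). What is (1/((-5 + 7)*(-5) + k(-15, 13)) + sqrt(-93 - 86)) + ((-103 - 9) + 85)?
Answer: -6413/237 + I*sqrt(179) ≈ -27.059 + 13.379*I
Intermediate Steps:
k(D, G) = -8 - D/14 (k(D, G) = -8 + D/(-14) = -8 + D*(-1/14) = -8 - D/14)
(1/((-5 + 7)*(-5) + k(-15, 13)) + sqrt(-93 - 86)) + ((-103 - 9) + 85) = (1/((-5 + 7)*(-5) + (-8 - 1/14*(-15))) + sqrt(-93 - 86)) + ((-103 - 9) + 85) = (1/(2*(-5) + (-8 + 15/14)) + sqrt(-179)) + (-112 + 85) = (1/(-10 - 97/14) + I*sqrt(179)) - 27 = (1/(-237/14) + I*sqrt(179)) - 27 = (-14/237 + I*sqrt(179)) - 27 = -6413/237 + I*sqrt(179)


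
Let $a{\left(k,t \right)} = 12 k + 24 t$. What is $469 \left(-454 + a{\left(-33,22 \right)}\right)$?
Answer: $-151018$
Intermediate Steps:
$469 \left(-454 + a{\left(-33,22 \right)}\right) = 469 \left(-454 + \left(12 \left(-33\right) + 24 \cdot 22\right)\right) = 469 \left(-454 + \left(-396 + 528\right)\right) = 469 \left(-454 + 132\right) = 469 \left(-322\right) = -151018$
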